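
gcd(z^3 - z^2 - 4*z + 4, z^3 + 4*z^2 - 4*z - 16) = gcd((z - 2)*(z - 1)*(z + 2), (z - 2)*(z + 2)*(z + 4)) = z^2 - 4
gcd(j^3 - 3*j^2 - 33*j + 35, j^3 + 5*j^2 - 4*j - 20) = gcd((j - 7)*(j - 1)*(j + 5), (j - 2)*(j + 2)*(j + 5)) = j + 5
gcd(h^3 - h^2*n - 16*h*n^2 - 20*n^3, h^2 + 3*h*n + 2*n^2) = h + 2*n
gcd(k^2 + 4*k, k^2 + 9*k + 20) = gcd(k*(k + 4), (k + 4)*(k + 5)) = k + 4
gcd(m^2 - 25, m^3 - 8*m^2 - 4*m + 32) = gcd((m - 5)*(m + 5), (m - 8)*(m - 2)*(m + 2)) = 1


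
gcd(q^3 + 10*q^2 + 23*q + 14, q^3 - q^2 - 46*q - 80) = q + 2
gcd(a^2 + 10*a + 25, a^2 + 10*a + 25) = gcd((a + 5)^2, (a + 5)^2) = a^2 + 10*a + 25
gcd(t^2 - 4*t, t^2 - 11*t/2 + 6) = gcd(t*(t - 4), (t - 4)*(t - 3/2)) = t - 4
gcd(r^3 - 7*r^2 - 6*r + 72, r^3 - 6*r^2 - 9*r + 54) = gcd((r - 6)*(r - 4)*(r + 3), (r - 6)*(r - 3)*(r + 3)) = r^2 - 3*r - 18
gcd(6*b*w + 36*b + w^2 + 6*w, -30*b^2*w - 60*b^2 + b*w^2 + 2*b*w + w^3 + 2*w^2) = 6*b + w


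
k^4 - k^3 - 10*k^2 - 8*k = k*(k - 4)*(k + 1)*(k + 2)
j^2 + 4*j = j*(j + 4)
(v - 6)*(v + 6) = v^2 - 36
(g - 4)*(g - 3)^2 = g^3 - 10*g^2 + 33*g - 36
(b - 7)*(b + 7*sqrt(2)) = b^2 - 7*b + 7*sqrt(2)*b - 49*sqrt(2)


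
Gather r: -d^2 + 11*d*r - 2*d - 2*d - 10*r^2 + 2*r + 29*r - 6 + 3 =-d^2 - 4*d - 10*r^2 + r*(11*d + 31) - 3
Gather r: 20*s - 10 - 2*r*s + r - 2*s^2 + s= r*(1 - 2*s) - 2*s^2 + 21*s - 10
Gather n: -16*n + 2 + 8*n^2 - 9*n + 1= 8*n^2 - 25*n + 3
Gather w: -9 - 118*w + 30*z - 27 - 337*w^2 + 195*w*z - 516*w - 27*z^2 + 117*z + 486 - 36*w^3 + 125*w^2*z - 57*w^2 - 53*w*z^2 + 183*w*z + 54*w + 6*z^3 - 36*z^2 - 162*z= -36*w^3 + w^2*(125*z - 394) + w*(-53*z^2 + 378*z - 580) + 6*z^3 - 63*z^2 - 15*z + 450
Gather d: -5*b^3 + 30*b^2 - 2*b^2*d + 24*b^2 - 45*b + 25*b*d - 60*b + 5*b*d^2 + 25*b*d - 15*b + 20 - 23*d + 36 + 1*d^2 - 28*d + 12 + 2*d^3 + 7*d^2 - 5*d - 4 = -5*b^3 + 54*b^2 - 120*b + 2*d^3 + d^2*(5*b + 8) + d*(-2*b^2 + 50*b - 56) + 64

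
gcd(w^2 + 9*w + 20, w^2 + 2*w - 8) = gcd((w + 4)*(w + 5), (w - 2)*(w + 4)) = w + 4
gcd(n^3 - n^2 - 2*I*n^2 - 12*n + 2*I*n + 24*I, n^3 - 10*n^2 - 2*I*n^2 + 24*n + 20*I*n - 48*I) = n^2 + n*(-4 - 2*I) + 8*I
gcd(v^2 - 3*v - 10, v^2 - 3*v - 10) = v^2 - 3*v - 10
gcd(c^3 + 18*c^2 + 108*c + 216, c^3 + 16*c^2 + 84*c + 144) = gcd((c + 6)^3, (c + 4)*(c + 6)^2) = c^2 + 12*c + 36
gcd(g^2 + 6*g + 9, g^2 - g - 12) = g + 3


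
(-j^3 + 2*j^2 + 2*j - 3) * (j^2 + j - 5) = -j^5 + j^4 + 9*j^3 - 11*j^2 - 13*j + 15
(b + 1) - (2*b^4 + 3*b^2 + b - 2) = -2*b^4 - 3*b^2 + 3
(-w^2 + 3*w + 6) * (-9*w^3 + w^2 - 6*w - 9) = 9*w^5 - 28*w^4 - 45*w^3 - 3*w^2 - 63*w - 54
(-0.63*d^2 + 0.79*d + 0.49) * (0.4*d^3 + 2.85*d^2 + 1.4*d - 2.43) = -0.252*d^5 - 1.4795*d^4 + 1.5655*d^3 + 4.0334*d^2 - 1.2337*d - 1.1907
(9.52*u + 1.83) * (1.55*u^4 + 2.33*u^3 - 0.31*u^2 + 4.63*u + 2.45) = 14.756*u^5 + 25.0181*u^4 + 1.3127*u^3 + 43.5103*u^2 + 31.7969*u + 4.4835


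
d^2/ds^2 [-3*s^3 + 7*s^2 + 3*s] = 14 - 18*s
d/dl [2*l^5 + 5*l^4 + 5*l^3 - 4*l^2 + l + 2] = 10*l^4 + 20*l^3 + 15*l^2 - 8*l + 1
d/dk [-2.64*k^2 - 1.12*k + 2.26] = -5.28*k - 1.12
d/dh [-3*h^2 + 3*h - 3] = 3 - 6*h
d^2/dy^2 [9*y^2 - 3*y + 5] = 18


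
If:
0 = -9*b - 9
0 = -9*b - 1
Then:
No Solution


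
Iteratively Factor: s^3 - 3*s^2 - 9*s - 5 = (s - 5)*(s^2 + 2*s + 1) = (s - 5)*(s + 1)*(s + 1)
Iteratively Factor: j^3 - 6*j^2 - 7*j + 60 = (j - 4)*(j^2 - 2*j - 15) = (j - 5)*(j - 4)*(j + 3)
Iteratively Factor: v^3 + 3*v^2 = (v + 3)*(v^2) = v*(v + 3)*(v)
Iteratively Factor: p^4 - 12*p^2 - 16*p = (p + 2)*(p^3 - 2*p^2 - 8*p) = p*(p + 2)*(p^2 - 2*p - 8) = p*(p - 4)*(p + 2)*(p + 2)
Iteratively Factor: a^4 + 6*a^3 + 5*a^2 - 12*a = (a - 1)*(a^3 + 7*a^2 + 12*a) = a*(a - 1)*(a^2 + 7*a + 12) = a*(a - 1)*(a + 4)*(a + 3)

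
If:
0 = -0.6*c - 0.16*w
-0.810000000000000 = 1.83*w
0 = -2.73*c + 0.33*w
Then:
No Solution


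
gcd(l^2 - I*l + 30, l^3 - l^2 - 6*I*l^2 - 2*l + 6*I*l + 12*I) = l - 6*I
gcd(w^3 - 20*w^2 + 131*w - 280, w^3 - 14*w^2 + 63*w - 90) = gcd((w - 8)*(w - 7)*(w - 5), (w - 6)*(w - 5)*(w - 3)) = w - 5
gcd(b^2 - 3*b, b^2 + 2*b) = b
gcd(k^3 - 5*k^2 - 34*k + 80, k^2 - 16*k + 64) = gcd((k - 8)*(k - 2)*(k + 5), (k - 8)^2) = k - 8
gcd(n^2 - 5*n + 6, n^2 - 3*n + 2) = n - 2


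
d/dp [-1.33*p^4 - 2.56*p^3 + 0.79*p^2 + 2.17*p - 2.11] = -5.32*p^3 - 7.68*p^2 + 1.58*p + 2.17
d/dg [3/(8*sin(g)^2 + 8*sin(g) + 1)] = -(24*sin(2*g) + 24*cos(g))/(8*sin(g) - 4*cos(2*g) + 5)^2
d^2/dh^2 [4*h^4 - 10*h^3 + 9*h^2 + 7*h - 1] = 48*h^2 - 60*h + 18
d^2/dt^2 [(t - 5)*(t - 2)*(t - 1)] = 6*t - 16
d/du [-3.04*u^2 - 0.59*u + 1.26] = -6.08*u - 0.59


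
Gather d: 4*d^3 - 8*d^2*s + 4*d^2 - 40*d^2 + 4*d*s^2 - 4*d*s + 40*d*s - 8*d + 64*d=4*d^3 + d^2*(-8*s - 36) + d*(4*s^2 + 36*s + 56)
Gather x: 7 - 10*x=7 - 10*x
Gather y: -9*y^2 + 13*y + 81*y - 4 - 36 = -9*y^2 + 94*y - 40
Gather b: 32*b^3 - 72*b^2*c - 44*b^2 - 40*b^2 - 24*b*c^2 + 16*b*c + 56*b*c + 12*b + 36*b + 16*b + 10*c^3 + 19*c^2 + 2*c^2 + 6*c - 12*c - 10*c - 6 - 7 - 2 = 32*b^3 + b^2*(-72*c - 84) + b*(-24*c^2 + 72*c + 64) + 10*c^3 + 21*c^2 - 16*c - 15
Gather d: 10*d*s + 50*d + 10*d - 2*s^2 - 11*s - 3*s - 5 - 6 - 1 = d*(10*s + 60) - 2*s^2 - 14*s - 12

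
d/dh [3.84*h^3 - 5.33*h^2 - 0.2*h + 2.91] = 11.52*h^2 - 10.66*h - 0.2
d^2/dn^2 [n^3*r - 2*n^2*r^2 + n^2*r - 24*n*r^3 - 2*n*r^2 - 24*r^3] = 2*r*(3*n - 2*r + 1)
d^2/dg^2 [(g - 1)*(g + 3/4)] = 2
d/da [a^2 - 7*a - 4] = 2*a - 7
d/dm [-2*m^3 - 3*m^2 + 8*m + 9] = -6*m^2 - 6*m + 8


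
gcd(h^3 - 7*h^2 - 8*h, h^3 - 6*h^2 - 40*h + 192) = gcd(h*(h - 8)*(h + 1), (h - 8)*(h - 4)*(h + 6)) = h - 8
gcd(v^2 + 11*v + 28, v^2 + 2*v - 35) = v + 7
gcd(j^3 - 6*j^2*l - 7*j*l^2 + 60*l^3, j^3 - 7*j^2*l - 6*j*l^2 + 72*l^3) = j^2 - j*l - 12*l^2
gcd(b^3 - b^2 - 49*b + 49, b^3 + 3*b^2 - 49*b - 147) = b^2 - 49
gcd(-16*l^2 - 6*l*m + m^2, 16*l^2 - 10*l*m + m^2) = 8*l - m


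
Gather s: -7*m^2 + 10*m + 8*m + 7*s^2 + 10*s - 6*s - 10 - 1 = -7*m^2 + 18*m + 7*s^2 + 4*s - 11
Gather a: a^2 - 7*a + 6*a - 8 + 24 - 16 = a^2 - a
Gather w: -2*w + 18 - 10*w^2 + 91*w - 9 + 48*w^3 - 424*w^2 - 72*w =48*w^3 - 434*w^2 + 17*w + 9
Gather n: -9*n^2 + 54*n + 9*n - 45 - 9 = -9*n^2 + 63*n - 54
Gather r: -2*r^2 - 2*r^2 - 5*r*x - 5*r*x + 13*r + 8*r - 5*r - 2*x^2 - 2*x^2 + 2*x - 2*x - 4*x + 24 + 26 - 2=-4*r^2 + r*(16 - 10*x) - 4*x^2 - 4*x + 48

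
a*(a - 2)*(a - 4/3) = a^3 - 10*a^2/3 + 8*a/3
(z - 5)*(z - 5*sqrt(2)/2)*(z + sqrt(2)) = z^3 - 5*z^2 - 3*sqrt(2)*z^2/2 - 5*z + 15*sqrt(2)*z/2 + 25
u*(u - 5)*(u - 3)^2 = u^4 - 11*u^3 + 39*u^2 - 45*u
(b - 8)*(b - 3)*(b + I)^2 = b^4 - 11*b^3 + 2*I*b^3 + 23*b^2 - 22*I*b^2 + 11*b + 48*I*b - 24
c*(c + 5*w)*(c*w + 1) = c^3*w + 5*c^2*w^2 + c^2 + 5*c*w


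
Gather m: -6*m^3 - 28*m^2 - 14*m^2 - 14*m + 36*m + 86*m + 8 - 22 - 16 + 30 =-6*m^3 - 42*m^2 + 108*m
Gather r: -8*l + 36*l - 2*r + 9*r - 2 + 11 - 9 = 28*l + 7*r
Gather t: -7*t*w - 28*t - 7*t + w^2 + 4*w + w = t*(-7*w - 35) + w^2 + 5*w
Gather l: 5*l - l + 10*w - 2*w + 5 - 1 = 4*l + 8*w + 4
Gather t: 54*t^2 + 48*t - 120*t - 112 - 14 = 54*t^2 - 72*t - 126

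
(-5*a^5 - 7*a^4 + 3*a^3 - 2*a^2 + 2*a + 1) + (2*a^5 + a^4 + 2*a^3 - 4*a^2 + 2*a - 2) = -3*a^5 - 6*a^4 + 5*a^3 - 6*a^2 + 4*a - 1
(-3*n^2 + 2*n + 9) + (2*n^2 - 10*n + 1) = -n^2 - 8*n + 10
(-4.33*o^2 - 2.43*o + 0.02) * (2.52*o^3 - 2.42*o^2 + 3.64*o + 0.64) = -10.9116*o^5 + 4.355*o^4 - 9.8302*o^3 - 11.6648*o^2 - 1.4824*o + 0.0128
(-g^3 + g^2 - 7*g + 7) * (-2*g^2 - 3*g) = 2*g^5 + g^4 + 11*g^3 + 7*g^2 - 21*g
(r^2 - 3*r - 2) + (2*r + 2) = r^2 - r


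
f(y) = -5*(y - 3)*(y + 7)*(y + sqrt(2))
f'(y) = -5*(y - 3)*(y + 7) - 5*(y - 3)*(y + sqrt(2)) - 5*(y + 7)*(y + sqrt(2))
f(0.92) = 192.26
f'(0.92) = 14.21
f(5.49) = -1073.61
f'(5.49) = -672.63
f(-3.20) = -210.37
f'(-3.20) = 96.37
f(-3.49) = -236.43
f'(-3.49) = 82.97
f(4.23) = -389.81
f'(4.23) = -420.70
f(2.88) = 25.46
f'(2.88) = -203.63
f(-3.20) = -210.37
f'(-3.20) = 96.37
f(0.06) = 153.00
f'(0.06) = 73.41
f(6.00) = -1445.77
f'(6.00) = -788.14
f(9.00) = -4998.82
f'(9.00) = -1625.56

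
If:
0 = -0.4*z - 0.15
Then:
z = -0.38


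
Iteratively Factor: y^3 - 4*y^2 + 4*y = (y - 2)*(y^2 - 2*y) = (y - 2)^2*(y)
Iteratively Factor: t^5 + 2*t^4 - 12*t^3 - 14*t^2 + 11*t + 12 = (t + 1)*(t^4 + t^3 - 13*t^2 - t + 12) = (t - 3)*(t + 1)*(t^3 + 4*t^2 - t - 4) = (t - 3)*(t + 1)^2*(t^2 + 3*t - 4) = (t - 3)*(t - 1)*(t + 1)^2*(t + 4)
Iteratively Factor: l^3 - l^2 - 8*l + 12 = (l + 3)*(l^2 - 4*l + 4) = (l - 2)*(l + 3)*(l - 2)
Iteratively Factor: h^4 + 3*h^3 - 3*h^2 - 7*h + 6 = (h - 1)*(h^3 + 4*h^2 + h - 6) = (h - 1)*(h + 2)*(h^2 + 2*h - 3) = (h - 1)*(h + 2)*(h + 3)*(h - 1)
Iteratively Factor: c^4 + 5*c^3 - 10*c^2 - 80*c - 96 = (c + 4)*(c^3 + c^2 - 14*c - 24) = (c + 2)*(c + 4)*(c^2 - c - 12) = (c - 4)*(c + 2)*(c + 4)*(c + 3)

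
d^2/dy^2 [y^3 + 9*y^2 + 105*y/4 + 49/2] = 6*y + 18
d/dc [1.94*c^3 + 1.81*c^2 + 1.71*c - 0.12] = 5.82*c^2 + 3.62*c + 1.71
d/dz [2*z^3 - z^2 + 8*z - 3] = 6*z^2 - 2*z + 8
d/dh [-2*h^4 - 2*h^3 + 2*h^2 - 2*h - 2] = -8*h^3 - 6*h^2 + 4*h - 2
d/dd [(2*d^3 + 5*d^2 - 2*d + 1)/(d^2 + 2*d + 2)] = 2*(d^4 + 4*d^3 + 12*d^2 + 9*d - 3)/(d^4 + 4*d^3 + 8*d^2 + 8*d + 4)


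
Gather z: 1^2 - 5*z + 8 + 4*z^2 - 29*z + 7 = 4*z^2 - 34*z + 16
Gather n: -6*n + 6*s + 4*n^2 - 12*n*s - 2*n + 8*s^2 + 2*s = 4*n^2 + n*(-12*s - 8) + 8*s^2 + 8*s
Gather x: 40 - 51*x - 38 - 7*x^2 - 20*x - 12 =-7*x^2 - 71*x - 10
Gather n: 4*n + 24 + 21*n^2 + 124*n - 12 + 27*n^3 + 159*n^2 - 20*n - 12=27*n^3 + 180*n^2 + 108*n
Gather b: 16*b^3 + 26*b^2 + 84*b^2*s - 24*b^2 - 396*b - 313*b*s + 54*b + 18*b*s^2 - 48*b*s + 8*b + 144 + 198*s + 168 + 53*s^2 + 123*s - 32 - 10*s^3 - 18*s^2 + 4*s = 16*b^3 + b^2*(84*s + 2) + b*(18*s^2 - 361*s - 334) - 10*s^3 + 35*s^2 + 325*s + 280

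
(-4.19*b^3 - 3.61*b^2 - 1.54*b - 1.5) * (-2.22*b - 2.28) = 9.3018*b^4 + 17.5674*b^3 + 11.6496*b^2 + 6.8412*b + 3.42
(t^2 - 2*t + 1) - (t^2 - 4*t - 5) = 2*t + 6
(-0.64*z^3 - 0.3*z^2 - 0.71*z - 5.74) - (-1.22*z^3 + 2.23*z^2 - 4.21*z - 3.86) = 0.58*z^3 - 2.53*z^2 + 3.5*z - 1.88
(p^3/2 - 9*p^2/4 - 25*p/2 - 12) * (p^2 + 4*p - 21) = p^5/2 - p^4/4 - 32*p^3 - 59*p^2/4 + 429*p/2 + 252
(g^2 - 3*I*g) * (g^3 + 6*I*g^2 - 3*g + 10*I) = g^5 + 3*I*g^4 + 15*g^3 + 19*I*g^2 + 30*g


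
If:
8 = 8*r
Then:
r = 1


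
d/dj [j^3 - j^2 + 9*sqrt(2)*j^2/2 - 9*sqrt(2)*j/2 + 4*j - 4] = 3*j^2 - 2*j + 9*sqrt(2)*j - 9*sqrt(2)/2 + 4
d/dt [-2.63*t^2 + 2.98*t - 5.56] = 2.98 - 5.26*t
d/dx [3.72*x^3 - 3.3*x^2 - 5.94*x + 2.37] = 11.16*x^2 - 6.6*x - 5.94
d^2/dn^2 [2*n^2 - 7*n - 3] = 4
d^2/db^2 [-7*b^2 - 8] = -14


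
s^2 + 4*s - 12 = (s - 2)*(s + 6)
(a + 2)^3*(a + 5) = a^4 + 11*a^3 + 42*a^2 + 68*a + 40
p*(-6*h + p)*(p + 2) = -6*h*p^2 - 12*h*p + p^3 + 2*p^2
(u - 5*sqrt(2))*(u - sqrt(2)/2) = u^2 - 11*sqrt(2)*u/2 + 5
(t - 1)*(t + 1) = t^2 - 1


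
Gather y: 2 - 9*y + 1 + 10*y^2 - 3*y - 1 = 10*y^2 - 12*y + 2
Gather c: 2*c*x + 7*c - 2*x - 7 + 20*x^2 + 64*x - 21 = c*(2*x + 7) + 20*x^2 + 62*x - 28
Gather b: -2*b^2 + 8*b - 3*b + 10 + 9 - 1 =-2*b^2 + 5*b + 18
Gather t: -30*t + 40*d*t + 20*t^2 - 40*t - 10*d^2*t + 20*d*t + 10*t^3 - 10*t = 10*t^3 + 20*t^2 + t*(-10*d^2 + 60*d - 80)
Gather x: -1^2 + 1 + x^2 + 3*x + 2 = x^2 + 3*x + 2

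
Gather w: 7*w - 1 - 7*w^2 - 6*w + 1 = -7*w^2 + w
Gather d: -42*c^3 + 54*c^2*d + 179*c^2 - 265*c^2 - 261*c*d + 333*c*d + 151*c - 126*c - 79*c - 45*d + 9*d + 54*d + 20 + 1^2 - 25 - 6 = -42*c^3 - 86*c^2 - 54*c + d*(54*c^2 + 72*c + 18) - 10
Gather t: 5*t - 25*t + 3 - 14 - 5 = -20*t - 16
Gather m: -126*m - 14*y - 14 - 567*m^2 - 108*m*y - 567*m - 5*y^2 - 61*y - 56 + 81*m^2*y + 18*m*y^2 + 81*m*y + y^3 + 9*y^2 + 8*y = m^2*(81*y - 567) + m*(18*y^2 - 27*y - 693) + y^3 + 4*y^2 - 67*y - 70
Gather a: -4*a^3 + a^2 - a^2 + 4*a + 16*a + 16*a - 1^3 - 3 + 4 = -4*a^3 + 36*a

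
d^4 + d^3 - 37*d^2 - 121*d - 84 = (d - 7)*(d + 1)*(d + 3)*(d + 4)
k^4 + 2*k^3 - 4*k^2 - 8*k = k*(k - 2)*(k + 2)^2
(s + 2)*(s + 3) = s^2 + 5*s + 6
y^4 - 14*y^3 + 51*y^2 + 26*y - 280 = (y - 7)*(y - 5)*(y - 4)*(y + 2)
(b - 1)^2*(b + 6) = b^3 + 4*b^2 - 11*b + 6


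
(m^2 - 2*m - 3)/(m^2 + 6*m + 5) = (m - 3)/(m + 5)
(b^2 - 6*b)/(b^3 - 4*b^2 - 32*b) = (6 - b)/(-b^2 + 4*b + 32)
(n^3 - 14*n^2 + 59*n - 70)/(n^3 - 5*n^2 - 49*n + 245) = (n - 2)/(n + 7)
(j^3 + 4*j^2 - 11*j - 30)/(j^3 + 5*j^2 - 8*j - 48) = (j^2 + 7*j + 10)/(j^2 + 8*j + 16)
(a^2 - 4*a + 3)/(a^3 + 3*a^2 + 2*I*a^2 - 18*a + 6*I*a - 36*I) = (a - 1)/(a^2 + 2*a*(3 + I) + 12*I)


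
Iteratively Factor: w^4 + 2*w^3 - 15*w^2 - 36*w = (w)*(w^3 + 2*w^2 - 15*w - 36) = w*(w + 3)*(w^2 - w - 12) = w*(w - 4)*(w + 3)*(w + 3)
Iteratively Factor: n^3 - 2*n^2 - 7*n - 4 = (n - 4)*(n^2 + 2*n + 1) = (n - 4)*(n + 1)*(n + 1)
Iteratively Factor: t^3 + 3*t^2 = (t)*(t^2 + 3*t) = t*(t + 3)*(t)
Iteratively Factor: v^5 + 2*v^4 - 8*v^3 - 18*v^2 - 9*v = (v + 1)*(v^4 + v^3 - 9*v^2 - 9*v) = v*(v + 1)*(v^3 + v^2 - 9*v - 9) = v*(v - 3)*(v + 1)*(v^2 + 4*v + 3) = v*(v - 3)*(v + 1)^2*(v + 3)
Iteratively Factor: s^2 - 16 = (s + 4)*(s - 4)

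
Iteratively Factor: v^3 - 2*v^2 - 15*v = (v)*(v^2 - 2*v - 15) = v*(v - 5)*(v + 3)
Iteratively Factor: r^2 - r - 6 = (r - 3)*(r + 2)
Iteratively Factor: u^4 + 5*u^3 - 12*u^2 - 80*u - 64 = (u + 4)*(u^3 + u^2 - 16*u - 16) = (u - 4)*(u + 4)*(u^2 + 5*u + 4) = (u - 4)*(u + 4)^2*(u + 1)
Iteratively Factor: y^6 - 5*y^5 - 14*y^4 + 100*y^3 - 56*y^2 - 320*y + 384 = (y - 4)*(y^5 - y^4 - 18*y^3 + 28*y^2 + 56*y - 96) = (y - 4)*(y + 2)*(y^4 - 3*y^3 - 12*y^2 + 52*y - 48) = (y - 4)*(y - 3)*(y + 2)*(y^3 - 12*y + 16) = (y - 4)*(y - 3)*(y - 2)*(y + 2)*(y^2 + 2*y - 8) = (y - 4)*(y - 3)*(y - 2)*(y + 2)*(y + 4)*(y - 2)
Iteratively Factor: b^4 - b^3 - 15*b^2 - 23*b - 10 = (b + 1)*(b^3 - 2*b^2 - 13*b - 10) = (b + 1)^2*(b^2 - 3*b - 10) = (b - 5)*(b + 1)^2*(b + 2)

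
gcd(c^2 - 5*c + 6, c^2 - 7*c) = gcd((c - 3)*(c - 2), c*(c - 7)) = 1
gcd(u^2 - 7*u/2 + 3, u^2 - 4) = u - 2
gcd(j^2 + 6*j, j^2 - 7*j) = j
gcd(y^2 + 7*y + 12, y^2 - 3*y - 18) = y + 3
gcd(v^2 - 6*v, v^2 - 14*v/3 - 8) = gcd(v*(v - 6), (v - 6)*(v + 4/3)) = v - 6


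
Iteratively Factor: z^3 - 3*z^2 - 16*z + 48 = (z + 4)*(z^2 - 7*z + 12) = (z - 4)*(z + 4)*(z - 3)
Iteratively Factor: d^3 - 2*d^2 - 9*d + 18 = (d - 2)*(d^2 - 9) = (d - 3)*(d - 2)*(d + 3)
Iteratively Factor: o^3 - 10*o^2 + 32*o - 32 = (o - 4)*(o^2 - 6*o + 8) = (o - 4)*(o - 2)*(o - 4)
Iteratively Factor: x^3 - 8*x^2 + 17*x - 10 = (x - 2)*(x^2 - 6*x + 5) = (x - 2)*(x - 1)*(x - 5)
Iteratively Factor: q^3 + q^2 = (q)*(q^2 + q) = q*(q + 1)*(q)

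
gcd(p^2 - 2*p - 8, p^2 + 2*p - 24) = p - 4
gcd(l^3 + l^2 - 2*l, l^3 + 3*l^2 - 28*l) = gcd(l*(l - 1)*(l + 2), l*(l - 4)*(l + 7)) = l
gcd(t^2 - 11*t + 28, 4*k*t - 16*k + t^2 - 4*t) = t - 4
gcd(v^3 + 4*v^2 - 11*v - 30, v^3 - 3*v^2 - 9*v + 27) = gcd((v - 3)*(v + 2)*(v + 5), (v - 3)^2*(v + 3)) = v - 3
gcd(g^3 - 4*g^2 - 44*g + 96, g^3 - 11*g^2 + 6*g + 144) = g - 8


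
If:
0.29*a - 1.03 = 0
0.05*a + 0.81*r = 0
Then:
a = 3.55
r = -0.22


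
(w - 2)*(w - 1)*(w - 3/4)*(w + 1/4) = w^4 - 7*w^3/2 + 53*w^2/16 - 7*w/16 - 3/8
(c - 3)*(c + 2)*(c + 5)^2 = c^4 + 9*c^3 + 9*c^2 - 85*c - 150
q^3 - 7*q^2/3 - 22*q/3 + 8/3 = (q - 4)*(q - 1/3)*(q + 2)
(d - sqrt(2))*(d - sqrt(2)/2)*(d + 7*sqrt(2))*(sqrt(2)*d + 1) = sqrt(2)*d^4 + 12*d^3 - 29*sqrt(2)*d^2/2 - 6*d + 7*sqrt(2)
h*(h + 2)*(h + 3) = h^3 + 5*h^2 + 6*h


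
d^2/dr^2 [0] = 0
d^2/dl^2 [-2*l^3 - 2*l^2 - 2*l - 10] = -12*l - 4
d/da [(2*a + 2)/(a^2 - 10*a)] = 2*(-a^2 - 2*a + 10)/(a^2*(a^2 - 20*a + 100))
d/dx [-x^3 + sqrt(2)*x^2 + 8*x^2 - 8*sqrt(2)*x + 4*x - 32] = -3*x^2 + 2*sqrt(2)*x + 16*x - 8*sqrt(2) + 4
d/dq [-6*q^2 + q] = 1 - 12*q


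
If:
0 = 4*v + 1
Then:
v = -1/4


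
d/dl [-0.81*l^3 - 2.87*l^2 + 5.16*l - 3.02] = -2.43*l^2 - 5.74*l + 5.16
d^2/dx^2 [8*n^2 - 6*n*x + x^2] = 2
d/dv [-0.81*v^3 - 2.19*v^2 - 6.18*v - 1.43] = -2.43*v^2 - 4.38*v - 6.18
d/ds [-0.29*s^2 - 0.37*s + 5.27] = -0.58*s - 0.37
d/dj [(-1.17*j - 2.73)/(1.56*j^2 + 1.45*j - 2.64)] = (1.8252*j^2 + 8.5176*j + 7.0473)/(2.4336*j^4 + 4.524*j^3 - 6.1343*j^2 - 7.656*j + 6.9696)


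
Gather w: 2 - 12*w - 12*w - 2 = -24*w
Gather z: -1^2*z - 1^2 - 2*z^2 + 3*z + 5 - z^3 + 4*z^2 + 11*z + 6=-z^3 + 2*z^2 + 13*z + 10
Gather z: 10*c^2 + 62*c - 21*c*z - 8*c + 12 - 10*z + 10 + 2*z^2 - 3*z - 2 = 10*c^2 + 54*c + 2*z^2 + z*(-21*c - 13) + 20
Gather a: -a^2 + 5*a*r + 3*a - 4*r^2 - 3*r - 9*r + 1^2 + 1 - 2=-a^2 + a*(5*r + 3) - 4*r^2 - 12*r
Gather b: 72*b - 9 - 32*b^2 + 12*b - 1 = -32*b^2 + 84*b - 10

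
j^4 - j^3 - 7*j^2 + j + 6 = (j - 3)*(j - 1)*(j + 1)*(j + 2)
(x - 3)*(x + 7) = x^2 + 4*x - 21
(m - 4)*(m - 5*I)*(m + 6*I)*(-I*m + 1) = -I*m^4 + 2*m^3 + 4*I*m^3 - 8*m^2 - 29*I*m^2 + 30*m + 116*I*m - 120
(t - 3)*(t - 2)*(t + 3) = t^3 - 2*t^2 - 9*t + 18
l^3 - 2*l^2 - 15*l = l*(l - 5)*(l + 3)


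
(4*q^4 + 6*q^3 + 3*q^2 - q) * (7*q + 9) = 28*q^5 + 78*q^4 + 75*q^3 + 20*q^2 - 9*q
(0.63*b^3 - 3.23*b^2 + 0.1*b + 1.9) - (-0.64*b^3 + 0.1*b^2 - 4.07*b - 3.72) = 1.27*b^3 - 3.33*b^2 + 4.17*b + 5.62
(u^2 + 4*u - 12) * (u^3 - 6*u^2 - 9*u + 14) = u^5 - 2*u^4 - 45*u^3 + 50*u^2 + 164*u - 168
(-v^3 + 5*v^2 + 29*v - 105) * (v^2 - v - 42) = -v^5 + 6*v^4 + 66*v^3 - 344*v^2 - 1113*v + 4410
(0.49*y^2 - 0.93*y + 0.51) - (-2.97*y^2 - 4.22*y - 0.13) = 3.46*y^2 + 3.29*y + 0.64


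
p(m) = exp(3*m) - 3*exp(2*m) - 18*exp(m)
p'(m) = 3*exp(3*m) - 6*exp(2*m) - 18*exp(m)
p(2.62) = 1778.27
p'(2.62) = 6395.30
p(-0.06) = -18.78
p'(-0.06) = -19.77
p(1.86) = 25.65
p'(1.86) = 432.00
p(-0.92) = -7.59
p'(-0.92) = -7.94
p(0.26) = -26.21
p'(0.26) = -26.89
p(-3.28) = -0.68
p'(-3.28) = -0.69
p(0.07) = -21.52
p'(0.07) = -22.51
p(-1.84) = -2.93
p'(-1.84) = -3.00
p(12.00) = 4311152076819219.45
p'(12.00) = 12933535703683220.37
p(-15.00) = 0.00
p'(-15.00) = 0.00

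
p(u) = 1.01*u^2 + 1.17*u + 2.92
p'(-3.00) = -4.89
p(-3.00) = 8.50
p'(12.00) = 25.41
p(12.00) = 162.40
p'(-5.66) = -10.26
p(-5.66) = 28.65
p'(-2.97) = -4.83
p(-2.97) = 8.35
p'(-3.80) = -6.51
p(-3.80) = 13.06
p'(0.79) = 2.77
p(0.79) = 4.47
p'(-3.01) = -4.91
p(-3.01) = 8.55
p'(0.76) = 2.71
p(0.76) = 4.39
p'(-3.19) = -5.27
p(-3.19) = 9.47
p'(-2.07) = -3.01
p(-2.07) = 4.83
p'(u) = 2.02*u + 1.17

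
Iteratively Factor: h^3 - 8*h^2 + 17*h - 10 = (h - 5)*(h^2 - 3*h + 2) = (h - 5)*(h - 1)*(h - 2)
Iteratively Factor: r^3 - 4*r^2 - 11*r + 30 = (r - 2)*(r^2 - 2*r - 15) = (r - 5)*(r - 2)*(r + 3)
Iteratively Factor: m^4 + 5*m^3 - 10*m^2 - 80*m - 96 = (m - 4)*(m^3 + 9*m^2 + 26*m + 24) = (m - 4)*(m + 3)*(m^2 + 6*m + 8) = (m - 4)*(m + 3)*(m + 4)*(m + 2)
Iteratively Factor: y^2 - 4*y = (y)*(y - 4)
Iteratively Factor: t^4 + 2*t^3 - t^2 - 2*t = (t)*(t^3 + 2*t^2 - t - 2) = t*(t + 2)*(t^2 - 1) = t*(t + 1)*(t + 2)*(t - 1)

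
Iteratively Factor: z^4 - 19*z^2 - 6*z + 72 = (z - 2)*(z^3 + 2*z^2 - 15*z - 36) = (z - 4)*(z - 2)*(z^2 + 6*z + 9) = (z - 4)*(z - 2)*(z + 3)*(z + 3)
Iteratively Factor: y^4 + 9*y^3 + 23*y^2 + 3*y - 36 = (y + 4)*(y^3 + 5*y^2 + 3*y - 9) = (y + 3)*(y + 4)*(y^2 + 2*y - 3) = (y + 3)^2*(y + 4)*(y - 1)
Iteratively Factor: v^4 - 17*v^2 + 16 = (v - 1)*(v^3 + v^2 - 16*v - 16) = (v - 1)*(v + 1)*(v^2 - 16) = (v - 4)*(v - 1)*(v + 1)*(v + 4)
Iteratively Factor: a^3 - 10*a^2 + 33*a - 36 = (a - 3)*(a^2 - 7*a + 12) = (a - 3)^2*(a - 4)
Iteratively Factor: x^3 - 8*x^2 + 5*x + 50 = (x + 2)*(x^2 - 10*x + 25) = (x - 5)*(x + 2)*(x - 5)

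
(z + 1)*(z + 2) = z^2 + 3*z + 2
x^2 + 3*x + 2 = (x + 1)*(x + 2)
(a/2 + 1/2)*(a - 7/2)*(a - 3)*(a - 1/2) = a^4/2 - 3*a^3 + 27*a^2/8 + 17*a/4 - 21/8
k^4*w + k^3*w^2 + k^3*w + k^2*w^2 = k^2*(k + w)*(k*w + w)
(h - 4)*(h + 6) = h^2 + 2*h - 24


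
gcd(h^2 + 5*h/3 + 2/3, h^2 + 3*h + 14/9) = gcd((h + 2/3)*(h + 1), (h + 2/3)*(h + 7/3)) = h + 2/3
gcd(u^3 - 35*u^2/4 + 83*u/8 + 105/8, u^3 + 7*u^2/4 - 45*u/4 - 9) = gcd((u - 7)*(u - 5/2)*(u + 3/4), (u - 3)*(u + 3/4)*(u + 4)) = u + 3/4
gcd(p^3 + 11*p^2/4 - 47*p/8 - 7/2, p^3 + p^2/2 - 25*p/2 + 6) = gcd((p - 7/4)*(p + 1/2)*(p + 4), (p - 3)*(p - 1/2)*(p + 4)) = p + 4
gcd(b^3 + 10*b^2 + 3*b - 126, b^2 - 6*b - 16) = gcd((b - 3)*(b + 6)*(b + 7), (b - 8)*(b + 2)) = 1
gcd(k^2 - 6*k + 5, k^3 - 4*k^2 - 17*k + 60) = k - 5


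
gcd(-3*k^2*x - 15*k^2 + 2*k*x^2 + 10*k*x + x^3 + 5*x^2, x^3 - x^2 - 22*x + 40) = x + 5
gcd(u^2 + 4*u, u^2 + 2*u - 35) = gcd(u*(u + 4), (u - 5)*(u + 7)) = 1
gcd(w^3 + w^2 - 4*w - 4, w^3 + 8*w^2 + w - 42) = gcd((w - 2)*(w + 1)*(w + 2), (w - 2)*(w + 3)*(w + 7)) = w - 2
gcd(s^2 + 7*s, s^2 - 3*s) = s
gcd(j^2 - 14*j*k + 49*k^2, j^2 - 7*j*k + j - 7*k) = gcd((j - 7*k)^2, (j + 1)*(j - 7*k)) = j - 7*k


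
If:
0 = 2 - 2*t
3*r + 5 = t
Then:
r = -4/3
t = 1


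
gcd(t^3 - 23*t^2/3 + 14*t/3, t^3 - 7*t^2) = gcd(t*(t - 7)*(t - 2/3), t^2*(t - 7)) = t^2 - 7*t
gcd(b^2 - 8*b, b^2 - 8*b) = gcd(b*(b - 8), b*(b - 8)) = b^2 - 8*b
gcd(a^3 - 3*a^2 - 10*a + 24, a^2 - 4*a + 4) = a - 2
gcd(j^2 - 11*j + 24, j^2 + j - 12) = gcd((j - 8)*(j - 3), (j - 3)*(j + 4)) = j - 3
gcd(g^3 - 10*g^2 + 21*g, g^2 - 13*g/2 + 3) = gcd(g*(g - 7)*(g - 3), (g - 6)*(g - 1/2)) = 1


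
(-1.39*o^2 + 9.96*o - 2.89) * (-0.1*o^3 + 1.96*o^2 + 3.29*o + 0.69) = 0.139*o^5 - 3.7204*o^4 + 15.2375*o^3 + 26.1449*o^2 - 2.6357*o - 1.9941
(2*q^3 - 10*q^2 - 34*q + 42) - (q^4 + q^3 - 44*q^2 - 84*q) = -q^4 + q^3 + 34*q^2 + 50*q + 42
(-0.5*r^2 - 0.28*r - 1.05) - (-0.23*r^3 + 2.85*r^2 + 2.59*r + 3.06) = 0.23*r^3 - 3.35*r^2 - 2.87*r - 4.11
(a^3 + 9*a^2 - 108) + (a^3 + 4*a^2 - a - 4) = 2*a^3 + 13*a^2 - a - 112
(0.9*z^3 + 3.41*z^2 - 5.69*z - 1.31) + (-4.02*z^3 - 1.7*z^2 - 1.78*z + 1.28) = -3.12*z^3 + 1.71*z^2 - 7.47*z - 0.03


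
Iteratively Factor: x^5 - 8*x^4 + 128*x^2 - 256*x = (x + 4)*(x^4 - 12*x^3 + 48*x^2 - 64*x) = (x - 4)*(x + 4)*(x^3 - 8*x^2 + 16*x) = (x - 4)^2*(x + 4)*(x^2 - 4*x) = x*(x - 4)^2*(x + 4)*(x - 4)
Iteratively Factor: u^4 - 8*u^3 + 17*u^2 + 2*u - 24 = (u - 2)*(u^3 - 6*u^2 + 5*u + 12) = (u - 3)*(u - 2)*(u^2 - 3*u - 4) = (u - 4)*(u - 3)*(u - 2)*(u + 1)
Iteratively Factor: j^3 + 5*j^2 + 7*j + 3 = (j + 3)*(j^2 + 2*j + 1) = (j + 1)*(j + 3)*(j + 1)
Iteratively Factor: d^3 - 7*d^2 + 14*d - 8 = (d - 2)*(d^2 - 5*d + 4) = (d - 4)*(d - 2)*(d - 1)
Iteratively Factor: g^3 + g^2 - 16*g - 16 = (g + 1)*(g^2 - 16) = (g + 1)*(g + 4)*(g - 4)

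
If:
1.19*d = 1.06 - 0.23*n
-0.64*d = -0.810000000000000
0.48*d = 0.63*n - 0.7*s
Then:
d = 1.27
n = -1.94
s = -2.61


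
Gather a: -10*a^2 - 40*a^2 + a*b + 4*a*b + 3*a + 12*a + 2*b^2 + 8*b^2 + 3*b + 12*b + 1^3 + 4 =-50*a^2 + a*(5*b + 15) + 10*b^2 + 15*b + 5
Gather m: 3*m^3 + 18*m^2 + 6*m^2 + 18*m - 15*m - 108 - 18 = 3*m^3 + 24*m^2 + 3*m - 126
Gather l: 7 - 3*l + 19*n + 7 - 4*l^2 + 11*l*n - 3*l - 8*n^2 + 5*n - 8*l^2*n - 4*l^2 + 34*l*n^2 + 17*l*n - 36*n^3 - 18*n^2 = l^2*(-8*n - 8) + l*(34*n^2 + 28*n - 6) - 36*n^3 - 26*n^2 + 24*n + 14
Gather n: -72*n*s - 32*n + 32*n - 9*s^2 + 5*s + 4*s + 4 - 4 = -72*n*s - 9*s^2 + 9*s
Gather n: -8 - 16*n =-16*n - 8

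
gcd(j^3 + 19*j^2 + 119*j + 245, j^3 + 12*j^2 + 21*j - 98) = j^2 + 14*j + 49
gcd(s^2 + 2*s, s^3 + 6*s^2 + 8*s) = s^2 + 2*s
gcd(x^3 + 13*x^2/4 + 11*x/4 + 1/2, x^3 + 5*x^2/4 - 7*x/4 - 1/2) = x^2 + 9*x/4 + 1/2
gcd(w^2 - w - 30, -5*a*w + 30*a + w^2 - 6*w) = w - 6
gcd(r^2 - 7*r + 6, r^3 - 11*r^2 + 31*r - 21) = r - 1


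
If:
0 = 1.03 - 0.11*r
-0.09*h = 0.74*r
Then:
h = -76.99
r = 9.36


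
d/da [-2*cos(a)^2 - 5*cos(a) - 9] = (4*cos(a) + 5)*sin(a)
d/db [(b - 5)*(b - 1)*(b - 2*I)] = 3*b^2 - 4*b*(3 + I) + 5 + 12*I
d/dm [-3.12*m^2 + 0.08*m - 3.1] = 0.08 - 6.24*m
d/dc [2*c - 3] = 2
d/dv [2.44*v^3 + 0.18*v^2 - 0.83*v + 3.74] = 7.32*v^2 + 0.36*v - 0.83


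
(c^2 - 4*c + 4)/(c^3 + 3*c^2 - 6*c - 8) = (c - 2)/(c^2 + 5*c + 4)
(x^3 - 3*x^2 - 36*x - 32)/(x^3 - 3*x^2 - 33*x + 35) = (x^3 - 3*x^2 - 36*x - 32)/(x^3 - 3*x^2 - 33*x + 35)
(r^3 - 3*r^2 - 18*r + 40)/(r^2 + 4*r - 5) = (r^3 - 3*r^2 - 18*r + 40)/(r^2 + 4*r - 5)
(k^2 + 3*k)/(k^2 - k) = (k + 3)/(k - 1)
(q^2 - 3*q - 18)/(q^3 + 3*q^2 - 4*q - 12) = (q - 6)/(q^2 - 4)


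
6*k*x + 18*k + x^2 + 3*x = (6*k + x)*(x + 3)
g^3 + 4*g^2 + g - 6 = (g - 1)*(g + 2)*(g + 3)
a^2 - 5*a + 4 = (a - 4)*(a - 1)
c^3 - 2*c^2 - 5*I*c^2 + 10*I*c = c*(c - 2)*(c - 5*I)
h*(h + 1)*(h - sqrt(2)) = h^3 - sqrt(2)*h^2 + h^2 - sqrt(2)*h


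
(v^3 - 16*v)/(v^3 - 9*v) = (v^2 - 16)/(v^2 - 9)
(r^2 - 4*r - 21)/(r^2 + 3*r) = (r - 7)/r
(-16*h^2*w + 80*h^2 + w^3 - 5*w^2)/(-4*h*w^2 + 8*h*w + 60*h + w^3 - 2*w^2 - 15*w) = (4*h + w)/(w + 3)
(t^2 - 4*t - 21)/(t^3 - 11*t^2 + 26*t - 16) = (t^2 - 4*t - 21)/(t^3 - 11*t^2 + 26*t - 16)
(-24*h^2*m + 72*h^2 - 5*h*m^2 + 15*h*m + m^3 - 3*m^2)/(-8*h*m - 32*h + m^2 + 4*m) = (3*h*m - 9*h + m^2 - 3*m)/(m + 4)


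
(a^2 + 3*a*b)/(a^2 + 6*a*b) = (a + 3*b)/(a + 6*b)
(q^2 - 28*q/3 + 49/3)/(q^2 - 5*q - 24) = (-3*q^2 + 28*q - 49)/(3*(-q^2 + 5*q + 24))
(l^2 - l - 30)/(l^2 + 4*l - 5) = (l - 6)/(l - 1)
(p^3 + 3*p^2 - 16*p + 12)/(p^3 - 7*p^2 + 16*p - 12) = (p^2 + 5*p - 6)/(p^2 - 5*p + 6)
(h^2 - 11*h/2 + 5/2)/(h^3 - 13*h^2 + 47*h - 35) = (h - 1/2)/(h^2 - 8*h + 7)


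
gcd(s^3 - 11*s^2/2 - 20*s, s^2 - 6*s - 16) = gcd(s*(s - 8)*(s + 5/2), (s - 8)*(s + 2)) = s - 8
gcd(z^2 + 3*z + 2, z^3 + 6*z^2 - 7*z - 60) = 1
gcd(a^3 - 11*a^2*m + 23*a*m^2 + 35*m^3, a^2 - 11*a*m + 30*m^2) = a - 5*m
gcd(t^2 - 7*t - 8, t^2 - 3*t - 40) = t - 8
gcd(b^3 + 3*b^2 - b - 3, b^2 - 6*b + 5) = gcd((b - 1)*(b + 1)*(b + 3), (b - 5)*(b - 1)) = b - 1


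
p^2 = p^2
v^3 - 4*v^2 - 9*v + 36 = (v - 4)*(v - 3)*(v + 3)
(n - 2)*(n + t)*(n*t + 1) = n^3*t + n^2*t^2 - 2*n^2*t + n^2 - 2*n*t^2 + n*t - 2*n - 2*t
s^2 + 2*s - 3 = (s - 1)*(s + 3)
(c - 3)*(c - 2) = c^2 - 5*c + 6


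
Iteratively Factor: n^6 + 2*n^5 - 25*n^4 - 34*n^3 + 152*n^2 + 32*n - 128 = (n + 4)*(n^5 - 2*n^4 - 17*n^3 + 34*n^2 + 16*n - 32) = (n + 1)*(n + 4)*(n^4 - 3*n^3 - 14*n^2 + 48*n - 32) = (n - 1)*(n + 1)*(n + 4)*(n^3 - 2*n^2 - 16*n + 32) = (n - 2)*(n - 1)*(n + 1)*(n + 4)*(n^2 - 16) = (n - 4)*(n - 2)*(n - 1)*(n + 1)*(n + 4)*(n + 4)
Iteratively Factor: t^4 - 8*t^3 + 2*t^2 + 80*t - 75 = (t - 5)*(t^3 - 3*t^2 - 13*t + 15) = (t - 5)*(t - 1)*(t^2 - 2*t - 15) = (t - 5)*(t - 1)*(t + 3)*(t - 5)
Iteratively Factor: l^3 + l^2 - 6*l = (l - 2)*(l^2 + 3*l) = l*(l - 2)*(l + 3)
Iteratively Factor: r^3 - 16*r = (r + 4)*(r^2 - 4*r) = (r - 4)*(r + 4)*(r)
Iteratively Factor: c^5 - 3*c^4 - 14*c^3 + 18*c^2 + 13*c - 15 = (c - 5)*(c^4 + 2*c^3 - 4*c^2 - 2*c + 3) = (c - 5)*(c + 3)*(c^3 - c^2 - c + 1) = (c - 5)*(c - 1)*(c + 3)*(c^2 - 1) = (c - 5)*(c - 1)^2*(c + 3)*(c + 1)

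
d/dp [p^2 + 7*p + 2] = 2*p + 7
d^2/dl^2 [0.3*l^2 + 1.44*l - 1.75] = 0.600000000000000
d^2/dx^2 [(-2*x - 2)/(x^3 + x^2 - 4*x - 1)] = 4*(-(x + 1)*(3*x^2 + 2*x - 4)^2 + (3*x^2 + 2*x + (x + 1)*(3*x + 1) - 4)*(x^3 + x^2 - 4*x - 1))/(x^3 + x^2 - 4*x - 1)^3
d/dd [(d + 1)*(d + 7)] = 2*d + 8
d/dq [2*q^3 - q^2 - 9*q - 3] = 6*q^2 - 2*q - 9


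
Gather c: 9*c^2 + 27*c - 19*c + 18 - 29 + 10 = 9*c^2 + 8*c - 1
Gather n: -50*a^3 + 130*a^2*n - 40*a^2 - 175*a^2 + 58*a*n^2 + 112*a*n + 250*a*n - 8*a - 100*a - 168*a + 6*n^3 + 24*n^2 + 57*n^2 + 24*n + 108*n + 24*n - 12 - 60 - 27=-50*a^3 - 215*a^2 - 276*a + 6*n^3 + n^2*(58*a + 81) + n*(130*a^2 + 362*a + 156) - 99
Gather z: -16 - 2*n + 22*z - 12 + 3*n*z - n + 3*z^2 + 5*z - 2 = -3*n + 3*z^2 + z*(3*n + 27) - 30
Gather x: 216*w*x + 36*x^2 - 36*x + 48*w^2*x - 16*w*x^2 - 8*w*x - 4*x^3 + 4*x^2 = -4*x^3 + x^2*(40 - 16*w) + x*(48*w^2 + 208*w - 36)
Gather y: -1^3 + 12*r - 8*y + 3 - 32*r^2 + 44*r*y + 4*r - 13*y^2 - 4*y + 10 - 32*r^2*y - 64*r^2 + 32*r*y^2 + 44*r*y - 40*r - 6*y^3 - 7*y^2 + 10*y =-96*r^2 - 24*r - 6*y^3 + y^2*(32*r - 20) + y*(-32*r^2 + 88*r - 2) + 12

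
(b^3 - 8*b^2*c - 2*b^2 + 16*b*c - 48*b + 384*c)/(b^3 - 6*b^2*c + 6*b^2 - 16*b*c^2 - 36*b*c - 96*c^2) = (b - 8)/(b + 2*c)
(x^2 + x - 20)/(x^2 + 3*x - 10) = (x - 4)/(x - 2)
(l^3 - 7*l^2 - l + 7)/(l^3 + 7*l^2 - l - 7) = (l - 7)/(l + 7)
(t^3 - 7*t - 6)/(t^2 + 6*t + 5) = (t^2 - t - 6)/(t + 5)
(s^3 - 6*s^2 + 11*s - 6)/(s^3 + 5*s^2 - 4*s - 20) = (s^2 - 4*s + 3)/(s^2 + 7*s + 10)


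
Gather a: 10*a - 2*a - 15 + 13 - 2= 8*a - 4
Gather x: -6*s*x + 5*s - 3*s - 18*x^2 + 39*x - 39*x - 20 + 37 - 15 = -6*s*x + 2*s - 18*x^2 + 2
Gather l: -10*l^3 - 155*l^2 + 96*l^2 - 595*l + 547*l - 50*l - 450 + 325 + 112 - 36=-10*l^3 - 59*l^2 - 98*l - 49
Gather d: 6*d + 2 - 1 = 6*d + 1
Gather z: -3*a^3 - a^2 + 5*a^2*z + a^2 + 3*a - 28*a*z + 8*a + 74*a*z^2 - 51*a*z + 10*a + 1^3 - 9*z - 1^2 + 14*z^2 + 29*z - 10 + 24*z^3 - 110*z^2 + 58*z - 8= -3*a^3 + 21*a + 24*z^3 + z^2*(74*a - 96) + z*(5*a^2 - 79*a + 78) - 18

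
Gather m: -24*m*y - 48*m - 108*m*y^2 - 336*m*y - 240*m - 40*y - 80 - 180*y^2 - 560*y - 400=m*(-108*y^2 - 360*y - 288) - 180*y^2 - 600*y - 480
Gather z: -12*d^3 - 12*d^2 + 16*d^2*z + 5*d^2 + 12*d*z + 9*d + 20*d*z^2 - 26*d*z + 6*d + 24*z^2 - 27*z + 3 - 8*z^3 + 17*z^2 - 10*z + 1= -12*d^3 - 7*d^2 + 15*d - 8*z^3 + z^2*(20*d + 41) + z*(16*d^2 - 14*d - 37) + 4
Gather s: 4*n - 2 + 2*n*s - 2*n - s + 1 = 2*n + s*(2*n - 1) - 1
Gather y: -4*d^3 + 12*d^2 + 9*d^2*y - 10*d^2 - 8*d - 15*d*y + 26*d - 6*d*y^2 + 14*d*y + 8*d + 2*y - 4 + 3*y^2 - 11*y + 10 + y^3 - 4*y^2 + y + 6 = -4*d^3 + 2*d^2 + 26*d + y^3 + y^2*(-6*d - 1) + y*(9*d^2 - d - 8) + 12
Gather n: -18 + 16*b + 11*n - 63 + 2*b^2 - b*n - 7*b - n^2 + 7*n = 2*b^2 + 9*b - n^2 + n*(18 - b) - 81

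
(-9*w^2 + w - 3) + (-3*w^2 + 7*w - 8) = -12*w^2 + 8*w - 11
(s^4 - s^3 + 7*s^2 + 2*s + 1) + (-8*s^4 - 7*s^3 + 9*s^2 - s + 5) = -7*s^4 - 8*s^3 + 16*s^2 + s + 6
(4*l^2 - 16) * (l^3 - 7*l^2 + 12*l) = 4*l^5 - 28*l^4 + 32*l^3 + 112*l^2 - 192*l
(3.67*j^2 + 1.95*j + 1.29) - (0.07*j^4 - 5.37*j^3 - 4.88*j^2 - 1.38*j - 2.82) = -0.07*j^4 + 5.37*j^3 + 8.55*j^2 + 3.33*j + 4.11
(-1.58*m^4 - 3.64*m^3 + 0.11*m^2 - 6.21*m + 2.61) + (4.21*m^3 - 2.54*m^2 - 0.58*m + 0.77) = -1.58*m^4 + 0.57*m^3 - 2.43*m^2 - 6.79*m + 3.38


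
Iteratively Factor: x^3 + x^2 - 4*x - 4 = (x + 1)*(x^2 - 4) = (x + 1)*(x + 2)*(x - 2)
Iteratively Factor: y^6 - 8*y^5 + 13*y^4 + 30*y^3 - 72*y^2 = (y)*(y^5 - 8*y^4 + 13*y^3 + 30*y^2 - 72*y) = y*(y - 3)*(y^4 - 5*y^3 - 2*y^2 + 24*y) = y*(y - 3)*(y + 2)*(y^3 - 7*y^2 + 12*y) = y*(y - 3)^2*(y + 2)*(y^2 - 4*y) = y*(y - 4)*(y - 3)^2*(y + 2)*(y)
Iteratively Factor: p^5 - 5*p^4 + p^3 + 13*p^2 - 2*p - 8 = (p - 1)*(p^4 - 4*p^3 - 3*p^2 + 10*p + 8) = (p - 4)*(p - 1)*(p^3 - 3*p - 2) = (p - 4)*(p - 1)*(p + 1)*(p^2 - p - 2) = (p - 4)*(p - 1)*(p + 1)^2*(p - 2)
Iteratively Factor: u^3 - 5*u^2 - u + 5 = (u - 1)*(u^2 - 4*u - 5) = (u - 5)*(u - 1)*(u + 1)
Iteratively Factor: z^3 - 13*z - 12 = (z - 4)*(z^2 + 4*z + 3) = (z - 4)*(z + 1)*(z + 3)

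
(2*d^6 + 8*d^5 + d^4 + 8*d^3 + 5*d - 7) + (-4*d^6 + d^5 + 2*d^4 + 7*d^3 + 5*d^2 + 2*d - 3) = -2*d^6 + 9*d^5 + 3*d^4 + 15*d^3 + 5*d^2 + 7*d - 10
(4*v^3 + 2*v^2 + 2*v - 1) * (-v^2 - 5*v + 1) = -4*v^5 - 22*v^4 - 8*v^3 - 7*v^2 + 7*v - 1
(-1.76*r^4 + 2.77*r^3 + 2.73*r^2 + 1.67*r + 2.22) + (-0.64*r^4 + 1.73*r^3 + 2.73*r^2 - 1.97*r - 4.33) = -2.4*r^4 + 4.5*r^3 + 5.46*r^2 - 0.3*r - 2.11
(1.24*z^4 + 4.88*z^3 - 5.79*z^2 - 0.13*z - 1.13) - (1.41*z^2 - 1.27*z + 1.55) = 1.24*z^4 + 4.88*z^3 - 7.2*z^2 + 1.14*z - 2.68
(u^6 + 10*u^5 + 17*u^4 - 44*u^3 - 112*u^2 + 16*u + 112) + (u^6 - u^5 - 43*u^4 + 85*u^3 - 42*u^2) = 2*u^6 + 9*u^5 - 26*u^4 + 41*u^3 - 154*u^2 + 16*u + 112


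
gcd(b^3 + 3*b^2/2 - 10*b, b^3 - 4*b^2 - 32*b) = b^2 + 4*b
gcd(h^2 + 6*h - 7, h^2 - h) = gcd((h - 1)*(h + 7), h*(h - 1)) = h - 1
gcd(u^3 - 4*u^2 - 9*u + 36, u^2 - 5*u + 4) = u - 4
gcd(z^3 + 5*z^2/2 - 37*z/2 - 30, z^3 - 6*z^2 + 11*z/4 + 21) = z^2 - 5*z/2 - 6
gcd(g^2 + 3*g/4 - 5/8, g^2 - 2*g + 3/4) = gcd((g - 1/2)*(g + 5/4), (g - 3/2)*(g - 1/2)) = g - 1/2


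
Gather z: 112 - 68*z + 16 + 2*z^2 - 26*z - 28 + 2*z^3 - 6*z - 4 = 2*z^3 + 2*z^2 - 100*z + 96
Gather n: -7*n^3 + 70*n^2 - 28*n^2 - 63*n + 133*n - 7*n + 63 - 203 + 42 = -7*n^3 + 42*n^2 + 63*n - 98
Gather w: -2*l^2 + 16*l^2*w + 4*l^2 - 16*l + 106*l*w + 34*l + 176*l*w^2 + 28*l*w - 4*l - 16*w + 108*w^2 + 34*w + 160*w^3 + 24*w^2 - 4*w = 2*l^2 + 14*l + 160*w^3 + w^2*(176*l + 132) + w*(16*l^2 + 134*l + 14)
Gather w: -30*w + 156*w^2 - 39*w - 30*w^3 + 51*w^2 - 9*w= -30*w^3 + 207*w^2 - 78*w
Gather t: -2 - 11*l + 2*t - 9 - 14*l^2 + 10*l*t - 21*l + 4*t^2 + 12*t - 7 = -14*l^2 - 32*l + 4*t^2 + t*(10*l + 14) - 18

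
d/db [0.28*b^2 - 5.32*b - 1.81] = 0.56*b - 5.32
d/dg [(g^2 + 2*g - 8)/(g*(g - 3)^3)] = (-2*g^3 - 9*g^2 + 32*g - 24)/(g^2*(g^4 - 12*g^3 + 54*g^2 - 108*g + 81))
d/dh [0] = 0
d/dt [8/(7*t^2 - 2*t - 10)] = 16*(1 - 7*t)/(-7*t^2 + 2*t + 10)^2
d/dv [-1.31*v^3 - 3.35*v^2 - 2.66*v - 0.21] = -3.93*v^2 - 6.7*v - 2.66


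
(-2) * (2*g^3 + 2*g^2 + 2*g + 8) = -4*g^3 - 4*g^2 - 4*g - 16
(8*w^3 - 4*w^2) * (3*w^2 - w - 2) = 24*w^5 - 20*w^4 - 12*w^3 + 8*w^2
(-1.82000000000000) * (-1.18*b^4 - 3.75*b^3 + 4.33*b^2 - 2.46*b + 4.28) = 2.1476*b^4 + 6.825*b^3 - 7.8806*b^2 + 4.4772*b - 7.7896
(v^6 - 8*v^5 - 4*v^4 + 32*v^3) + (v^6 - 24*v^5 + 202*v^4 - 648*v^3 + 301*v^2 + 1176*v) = 2*v^6 - 32*v^5 + 198*v^4 - 616*v^3 + 301*v^2 + 1176*v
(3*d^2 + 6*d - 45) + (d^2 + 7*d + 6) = 4*d^2 + 13*d - 39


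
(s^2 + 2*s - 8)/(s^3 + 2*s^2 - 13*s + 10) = (s + 4)/(s^2 + 4*s - 5)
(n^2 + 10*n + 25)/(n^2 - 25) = (n + 5)/(n - 5)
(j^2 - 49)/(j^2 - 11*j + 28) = (j + 7)/(j - 4)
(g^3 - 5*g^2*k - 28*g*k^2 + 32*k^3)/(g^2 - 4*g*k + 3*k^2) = (g^2 - 4*g*k - 32*k^2)/(g - 3*k)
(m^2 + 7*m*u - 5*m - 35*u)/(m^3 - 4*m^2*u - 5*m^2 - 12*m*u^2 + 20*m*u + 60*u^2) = (-m - 7*u)/(-m^2 + 4*m*u + 12*u^2)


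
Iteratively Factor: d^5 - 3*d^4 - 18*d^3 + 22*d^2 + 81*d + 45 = (d + 1)*(d^4 - 4*d^3 - 14*d^2 + 36*d + 45) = (d - 3)*(d + 1)*(d^3 - d^2 - 17*d - 15) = (d - 3)*(d + 1)*(d + 3)*(d^2 - 4*d - 5) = (d - 3)*(d + 1)^2*(d + 3)*(d - 5)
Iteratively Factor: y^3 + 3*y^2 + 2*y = (y)*(y^2 + 3*y + 2) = y*(y + 2)*(y + 1)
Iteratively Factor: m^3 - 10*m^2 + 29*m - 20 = (m - 1)*(m^2 - 9*m + 20) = (m - 5)*(m - 1)*(m - 4)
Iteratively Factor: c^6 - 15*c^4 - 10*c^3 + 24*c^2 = (c - 4)*(c^5 + 4*c^4 + c^3 - 6*c^2) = (c - 4)*(c + 2)*(c^4 + 2*c^3 - 3*c^2) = (c - 4)*(c + 2)*(c + 3)*(c^3 - c^2) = c*(c - 4)*(c + 2)*(c + 3)*(c^2 - c) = c^2*(c - 4)*(c + 2)*(c + 3)*(c - 1)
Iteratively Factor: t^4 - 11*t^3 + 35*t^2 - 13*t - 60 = (t - 3)*(t^3 - 8*t^2 + 11*t + 20) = (t - 3)*(t + 1)*(t^2 - 9*t + 20) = (t - 4)*(t - 3)*(t + 1)*(t - 5)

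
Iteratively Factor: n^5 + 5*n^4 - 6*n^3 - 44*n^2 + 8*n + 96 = (n + 4)*(n^4 + n^3 - 10*n^2 - 4*n + 24) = (n + 2)*(n + 4)*(n^3 - n^2 - 8*n + 12) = (n - 2)*(n + 2)*(n + 4)*(n^2 + n - 6) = (n - 2)^2*(n + 2)*(n + 4)*(n + 3)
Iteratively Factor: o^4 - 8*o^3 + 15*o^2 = (o)*(o^3 - 8*o^2 + 15*o) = o^2*(o^2 - 8*o + 15) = o^2*(o - 3)*(o - 5)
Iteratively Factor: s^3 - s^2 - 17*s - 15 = (s - 5)*(s^2 + 4*s + 3) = (s - 5)*(s + 1)*(s + 3)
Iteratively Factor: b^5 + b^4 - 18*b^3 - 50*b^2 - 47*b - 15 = (b + 1)*(b^4 - 18*b^2 - 32*b - 15) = (b + 1)^2*(b^3 - b^2 - 17*b - 15) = (b - 5)*(b + 1)^2*(b^2 + 4*b + 3) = (b - 5)*(b + 1)^3*(b + 3)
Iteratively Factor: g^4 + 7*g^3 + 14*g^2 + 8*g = (g + 2)*(g^3 + 5*g^2 + 4*g) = (g + 2)*(g + 4)*(g^2 + g) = (g + 1)*(g + 2)*(g + 4)*(g)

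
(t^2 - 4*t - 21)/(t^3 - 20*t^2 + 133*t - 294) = (t + 3)/(t^2 - 13*t + 42)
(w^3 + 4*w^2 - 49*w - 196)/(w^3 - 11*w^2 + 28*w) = (w^2 + 11*w + 28)/(w*(w - 4))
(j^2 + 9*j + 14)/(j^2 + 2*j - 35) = (j + 2)/(j - 5)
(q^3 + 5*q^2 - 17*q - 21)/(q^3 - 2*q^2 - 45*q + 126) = (q + 1)/(q - 6)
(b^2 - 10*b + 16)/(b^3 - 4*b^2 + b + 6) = (b - 8)/(b^2 - 2*b - 3)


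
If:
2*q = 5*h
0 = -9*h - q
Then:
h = 0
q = 0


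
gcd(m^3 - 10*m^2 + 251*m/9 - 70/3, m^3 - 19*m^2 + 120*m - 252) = m - 6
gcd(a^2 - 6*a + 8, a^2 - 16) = a - 4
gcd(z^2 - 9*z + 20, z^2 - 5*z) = z - 5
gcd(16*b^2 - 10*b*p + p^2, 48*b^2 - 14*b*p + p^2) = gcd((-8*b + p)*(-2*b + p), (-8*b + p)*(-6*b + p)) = -8*b + p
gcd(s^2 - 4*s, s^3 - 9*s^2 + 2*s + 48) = 1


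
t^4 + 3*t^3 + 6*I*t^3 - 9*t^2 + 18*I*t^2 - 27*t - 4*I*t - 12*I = (t + 3)*(t + I)^2*(t + 4*I)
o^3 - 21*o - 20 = (o - 5)*(o + 1)*(o + 4)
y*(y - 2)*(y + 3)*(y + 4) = y^4 + 5*y^3 - 2*y^2 - 24*y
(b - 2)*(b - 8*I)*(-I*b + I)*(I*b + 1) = b^4 - 3*b^3 - 9*I*b^3 - 6*b^2 + 27*I*b^2 + 24*b - 18*I*b - 16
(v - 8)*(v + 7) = v^2 - v - 56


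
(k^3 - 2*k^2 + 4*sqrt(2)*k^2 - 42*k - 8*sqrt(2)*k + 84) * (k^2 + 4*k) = k^5 + 2*k^4 + 4*sqrt(2)*k^4 - 50*k^3 + 8*sqrt(2)*k^3 - 84*k^2 - 32*sqrt(2)*k^2 + 336*k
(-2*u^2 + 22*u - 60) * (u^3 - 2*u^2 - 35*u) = -2*u^5 + 26*u^4 - 34*u^3 - 650*u^2 + 2100*u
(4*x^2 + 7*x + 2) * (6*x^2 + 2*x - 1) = 24*x^4 + 50*x^3 + 22*x^2 - 3*x - 2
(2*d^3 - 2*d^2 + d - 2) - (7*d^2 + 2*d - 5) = 2*d^3 - 9*d^2 - d + 3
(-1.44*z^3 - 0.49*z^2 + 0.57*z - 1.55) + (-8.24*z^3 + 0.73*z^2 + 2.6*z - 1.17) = -9.68*z^3 + 0.24*z^2 + 3.17*z - 2.72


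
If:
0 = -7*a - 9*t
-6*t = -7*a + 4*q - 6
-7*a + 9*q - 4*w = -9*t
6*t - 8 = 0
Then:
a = -12/7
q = -7/2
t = 4/3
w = -15/8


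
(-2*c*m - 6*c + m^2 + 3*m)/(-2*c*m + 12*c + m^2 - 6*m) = (m + 3)/(m - 6)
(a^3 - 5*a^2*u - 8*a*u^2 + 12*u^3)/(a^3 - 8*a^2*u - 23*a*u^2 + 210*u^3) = (-a^2 - a*u + 2*u^2)/(-a^2 + 2*a*u + 35*u^2)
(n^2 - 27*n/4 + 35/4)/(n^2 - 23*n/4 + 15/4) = (4*n - 7)/(4*n - 3)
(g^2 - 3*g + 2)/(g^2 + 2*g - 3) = (g - 2)/(g + 3)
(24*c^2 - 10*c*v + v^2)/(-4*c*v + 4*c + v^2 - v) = (-6*c + v)/(v - 1)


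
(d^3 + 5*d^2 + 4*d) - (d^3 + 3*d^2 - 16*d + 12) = 2*d^2 + 20*d - 12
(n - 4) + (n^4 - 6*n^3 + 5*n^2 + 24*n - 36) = n^4 - 6*n^3 + 5*n^2 + 25*n - 40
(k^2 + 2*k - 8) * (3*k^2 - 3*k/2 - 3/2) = 3*k^4 + 9*k^3/2 - 57*k^2/2 + 9*k + 12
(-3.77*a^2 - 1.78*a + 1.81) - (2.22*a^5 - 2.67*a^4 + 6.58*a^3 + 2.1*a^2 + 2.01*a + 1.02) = -2.22*a^5 + 2.67*a^4 - 6.58*a^3 - 5.87*a^2 - 3.79*a + 0.79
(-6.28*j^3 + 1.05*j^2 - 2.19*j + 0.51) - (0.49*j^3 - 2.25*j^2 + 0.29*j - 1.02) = -6.77*j^3 + 3.3*j^2 - 2.48*j + 1.53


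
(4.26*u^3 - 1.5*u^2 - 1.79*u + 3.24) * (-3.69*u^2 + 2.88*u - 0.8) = -15.7194*u^5 + 17.8038*u^4 - 1.1229*u^3 - 15.9108*u^2 + 10.7632*u - 2.592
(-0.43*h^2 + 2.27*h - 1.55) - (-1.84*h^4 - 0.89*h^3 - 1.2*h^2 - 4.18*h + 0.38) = 1.84*h^4 + 0.89*h^3 + 0.77*h^2 + 6.45*h - 1.93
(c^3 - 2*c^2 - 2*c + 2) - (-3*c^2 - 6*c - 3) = c^3 + c^2 + 4*c + 5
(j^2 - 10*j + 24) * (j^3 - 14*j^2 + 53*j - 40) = j^5 - 24*j^4 + 217*j^3 - 906*j^2 + 1672*j - 960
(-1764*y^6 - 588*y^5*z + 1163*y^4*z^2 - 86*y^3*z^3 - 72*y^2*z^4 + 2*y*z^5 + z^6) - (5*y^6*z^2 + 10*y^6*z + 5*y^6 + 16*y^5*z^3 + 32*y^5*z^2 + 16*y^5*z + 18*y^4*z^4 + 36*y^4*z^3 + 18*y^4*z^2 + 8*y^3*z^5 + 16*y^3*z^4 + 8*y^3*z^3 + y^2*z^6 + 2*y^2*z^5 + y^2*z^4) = -5*y^6*z^2 - 10*y^6*z - 1769*y^6 - 16*y^5*z^3 - 32*y^5*z^2 - 604*y^5*z - 18*y^4*z^4 - 36*y^4*z^3 + 1145*y^4*z^2 - 8*y^3*z^5 - 16*y^3*z^4 - 94*y^3*z^3 - y^2*z^6 - 2*y^2*z^5 - 73*y^2*z^4 + 2*y*z^5 + z^6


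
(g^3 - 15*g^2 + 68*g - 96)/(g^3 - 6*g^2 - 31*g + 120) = (g - 4)/(g + 5)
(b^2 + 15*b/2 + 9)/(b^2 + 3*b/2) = (b + 6)/b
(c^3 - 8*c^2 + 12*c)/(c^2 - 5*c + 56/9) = 9*c*(c^2 - 8*c + 12)/(9*c^2 - 45*c + 56)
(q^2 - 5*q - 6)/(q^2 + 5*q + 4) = (q - 6)/(q + 4)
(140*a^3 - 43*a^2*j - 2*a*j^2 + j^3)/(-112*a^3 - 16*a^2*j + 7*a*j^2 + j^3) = (-5*a + j)/(4*a + j)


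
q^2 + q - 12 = (q - 3)*(q + 4)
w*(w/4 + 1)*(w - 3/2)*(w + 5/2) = w^4/4 + 5*w^3/4 + w^2/16 - 15*w/4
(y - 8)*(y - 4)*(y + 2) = y^3 - 10*y^2 + 8*y + 64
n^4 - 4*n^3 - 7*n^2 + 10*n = n*(n - 5)*(n - 1)*(n + 2)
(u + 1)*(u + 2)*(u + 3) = u^3 + 6*u^2 + 11*u + 6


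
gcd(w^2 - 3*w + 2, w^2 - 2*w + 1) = w - 1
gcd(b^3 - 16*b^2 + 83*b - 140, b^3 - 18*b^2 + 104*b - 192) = b - 4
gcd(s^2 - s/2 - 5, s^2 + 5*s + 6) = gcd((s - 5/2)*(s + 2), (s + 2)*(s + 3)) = s + 2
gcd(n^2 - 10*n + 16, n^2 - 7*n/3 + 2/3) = n - 2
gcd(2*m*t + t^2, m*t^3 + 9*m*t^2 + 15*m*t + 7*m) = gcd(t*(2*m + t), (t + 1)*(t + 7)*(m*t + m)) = 1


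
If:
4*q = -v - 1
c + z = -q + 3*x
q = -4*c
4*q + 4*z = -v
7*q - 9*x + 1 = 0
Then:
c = 1/76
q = -1/19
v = -15/19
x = 4/57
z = 1/4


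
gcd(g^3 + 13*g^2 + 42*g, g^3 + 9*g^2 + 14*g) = g^2 + 7*g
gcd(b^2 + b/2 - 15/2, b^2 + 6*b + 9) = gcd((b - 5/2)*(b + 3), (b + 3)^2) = b + 3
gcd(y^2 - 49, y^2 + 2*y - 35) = y + 7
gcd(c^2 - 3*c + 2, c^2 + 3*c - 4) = c - 1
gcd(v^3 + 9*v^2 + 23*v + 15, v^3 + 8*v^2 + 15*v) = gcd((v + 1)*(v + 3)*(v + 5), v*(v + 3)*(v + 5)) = v^2 + 8*v + 15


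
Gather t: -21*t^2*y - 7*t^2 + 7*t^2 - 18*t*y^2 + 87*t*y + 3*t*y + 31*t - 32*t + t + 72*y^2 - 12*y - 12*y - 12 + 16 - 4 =-21*t^2*y + t*(-18*y^2 + 90*y) + 72*y^2 - 24*y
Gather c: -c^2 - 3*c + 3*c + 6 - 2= 4 - c^2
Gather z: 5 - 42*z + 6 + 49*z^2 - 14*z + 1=49*z^2 - 56*z + 12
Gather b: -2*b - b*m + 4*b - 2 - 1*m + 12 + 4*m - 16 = b*(2 - m) + 3*m - 6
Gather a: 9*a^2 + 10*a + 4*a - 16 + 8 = 9*a^2 + 14*a - 8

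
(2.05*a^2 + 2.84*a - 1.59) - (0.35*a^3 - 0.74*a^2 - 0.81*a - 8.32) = -0.35*a^3 + 2.79*a^2 + 3.65*a + 6.73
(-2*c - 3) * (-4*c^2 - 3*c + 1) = 8*c^3 + 18*c^2 + 7*c - 3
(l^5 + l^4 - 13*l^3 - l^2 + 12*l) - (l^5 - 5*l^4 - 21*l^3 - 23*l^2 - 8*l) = 6*l^4 + 8*l^3 + 22*l^2 + 20*l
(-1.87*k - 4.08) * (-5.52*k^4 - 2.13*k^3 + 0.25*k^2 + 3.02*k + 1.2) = 10.3224*k^5 + 26.5047*k^4 + 8.2229*k^3 - 6.6674*k^2 - 14.5656*k - 4.896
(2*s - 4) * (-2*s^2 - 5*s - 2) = -4*s^3 - 2*s^2 + 16*s + 8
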